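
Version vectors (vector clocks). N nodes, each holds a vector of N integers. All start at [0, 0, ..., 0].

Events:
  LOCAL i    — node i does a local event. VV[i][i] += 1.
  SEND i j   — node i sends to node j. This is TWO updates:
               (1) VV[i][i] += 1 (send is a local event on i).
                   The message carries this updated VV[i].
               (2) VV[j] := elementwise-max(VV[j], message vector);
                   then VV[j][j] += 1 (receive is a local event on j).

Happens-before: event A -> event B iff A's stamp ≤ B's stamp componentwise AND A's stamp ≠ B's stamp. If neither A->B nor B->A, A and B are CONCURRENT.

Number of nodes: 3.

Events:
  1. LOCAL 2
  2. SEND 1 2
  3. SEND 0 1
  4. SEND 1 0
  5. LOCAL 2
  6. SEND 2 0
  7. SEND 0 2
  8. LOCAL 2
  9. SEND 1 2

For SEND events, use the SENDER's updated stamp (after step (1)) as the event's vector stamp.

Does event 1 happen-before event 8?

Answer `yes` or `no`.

Initial: VV[0]=[0, 0, 0]
Initial: VV[1]=[0, 0, 0]
Initial: VV[2]=[0, 0, 0]
Event 1: LOCAL 2: VV[2][2]++ -> VV[2]=[0, 0, 1]
Event 2: SEND 1->2: VV[1][1]++ -> VV[1]=[0, 1, 0], msg_vec=[0, 1, 0]; VV[2]=max(VV[2],msg_vec) then VV[2][2]++ -> VV[2]=[0, 1, 2]
Event 3: SEND 0->1: VV[0][0]++ -> VV[0]=[1, 0, 0], msg_vec=[1, 0, 0]; VV[1]=max(VV[1],msg_vec) then VV[1][1]++ -> VV[1]=[1, 2, 0]
Event 4: SEND 1->0: VV[1][1]++ -> VV[1]=[1, 3, 0], msg_vec=[1, 3, 0]; VV[0]=max(VV[0],msg_vec) then VV[0][0]++ -> VV[0]=[2, 3, 0]
Event 5: LOCAL 2: VV[2][2]++ -> VV[2]=[0, 1, 3]
Event 6: SEND 2->0: VV[2][2]++ -> VV[2]=[0, 1, 4], msg_vec=[0, 1, 4]; VV[0]=max(VV[0],msg_vec) then VV[0][0]++ -> VV[0]=[3, 3, 4]
Event 7: SEND 0->2: VV[0][0]++ -> VV[0]=[4, 3, 4], msg_vec=[4, 3, 4]; VV[2]=max(VV[2],msg_vec) then VV[2][2]++ -> VV[2]=[4, 3, 5]
Event 8: LOCAL 2: VV[2][2]++ -> VV[2]=[4, 3, 6]
Event 9: SEND 1->2: VV[1][1]++ -> VV[1]=[1, 4, 0], msg_vec=[1, 4, 0]; VV[2]=max(VV[2],msg_vec) then VV[2][2]++ -> VV[2]=[4, 4, 7]
Event 1 stamp: [0, 0, 1]
Event 8 stamp: [4, 3, 6]
[0, 0, 1] <= [4, 3, 6]? True. Equal? False. Happens-before: True

Answer: yes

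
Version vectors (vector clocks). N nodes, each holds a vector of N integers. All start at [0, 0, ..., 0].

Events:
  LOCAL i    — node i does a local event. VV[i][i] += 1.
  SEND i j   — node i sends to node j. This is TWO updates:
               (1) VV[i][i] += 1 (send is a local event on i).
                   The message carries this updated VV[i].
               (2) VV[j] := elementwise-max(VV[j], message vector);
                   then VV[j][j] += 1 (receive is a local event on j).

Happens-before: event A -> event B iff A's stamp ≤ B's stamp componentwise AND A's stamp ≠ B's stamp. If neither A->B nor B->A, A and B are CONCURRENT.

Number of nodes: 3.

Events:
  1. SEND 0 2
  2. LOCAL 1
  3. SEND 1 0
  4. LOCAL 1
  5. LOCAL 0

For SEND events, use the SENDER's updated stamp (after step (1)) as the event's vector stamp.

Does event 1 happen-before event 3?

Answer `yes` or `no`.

Initial: VV[0]=[0, 0, 0]
Initial: VV[1]=[0, 0, 0]
Initial: VV[2]=[0, 0, 0]
Event 1: SEND 0->2: VV[0][0]++ -> VV[0]=[1, 0, 0], msg_vec=[1, 0, 0]; VV[2]=max(VV[2],msg_vec) then VV[2][2]++ -> VV[2]=[1, 0, 1]
Event 2: LOCAL 1: VV[1][1]++ -> VV[1]=[0, 1, 0]
Event 3: SEND 1->0: VV[1][1]++ -> VV[1]=[0, 2, 0], msg_vec=[0, 2, 0]; VV[0]=max(VV[0],msg_vec) then VV[0][0]++ -> VV[0]=[2, 2, 0]
Event 4: LOCAL 1: VV[1][1]++ -> VV[1]=[0, 3, 0]
Event 5: LOCAL 0: VV[0][0]++ -> VV[0]=[3, 2, 0]
Event 1 stamp: [1, 0, 0]
Event 3 stamp: [0, 2, 0]
[1, 0, 0] <= [0, 2, 0]? False. Equal? False. Happens-before: False

Answer: no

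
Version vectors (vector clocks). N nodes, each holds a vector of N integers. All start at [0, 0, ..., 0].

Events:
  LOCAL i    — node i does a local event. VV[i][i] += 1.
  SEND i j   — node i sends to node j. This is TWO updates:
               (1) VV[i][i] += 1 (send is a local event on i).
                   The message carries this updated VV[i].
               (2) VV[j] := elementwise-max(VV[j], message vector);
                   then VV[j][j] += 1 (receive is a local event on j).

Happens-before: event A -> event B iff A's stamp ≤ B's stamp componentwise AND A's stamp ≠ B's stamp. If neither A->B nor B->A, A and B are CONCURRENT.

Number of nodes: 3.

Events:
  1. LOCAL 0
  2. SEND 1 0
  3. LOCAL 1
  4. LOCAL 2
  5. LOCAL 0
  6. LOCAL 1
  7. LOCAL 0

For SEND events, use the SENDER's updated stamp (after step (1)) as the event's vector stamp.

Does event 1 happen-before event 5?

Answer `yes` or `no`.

Answer: yes

Derivation:
Initial: VV[0]=[0, 0, 0]
Initial: VV[1]=[0, 0, 0]
Initial: VV[2]=[0, 0, 0]
Event 1: LOCAL 0: VV[0][0]++ -> VV[0]=[1, 0, 0]
Event 2: SEND 1->0: VV[1][1]++ -> VV[1]=[0, 1, 0], msg_vec=[0, 1, 0]; VV[0]=max(VV[0],msg_vec) then VV[0][0]++ -> VV[0]=[2, 1, 0]
Event 3: LOCAL 1: VV[1][1]++ -> VV[1]=[0, 2, 0]
Event 4: LOCAL 2: VV[2][2]++ -> VV[2]=[0, 0, 1]
Event 5: LOCAL 0: VV[0][0]++ -> VV[0]=[3, 1, 0]
Event 6: LOCAL 1: VV[1][1]++ -> VV[1]=[0, 3, 0]
Event 7: LOCAL 0: VV[0][0]++ -> VV[0]=[4, 1, 0]
Event 1 stamp: [1, 0, 0]
Event 5 stamp: [3, 1, 0]
[1, 0, 0] <= [3, 1, 0]? True. Equal? False. Happens-before: True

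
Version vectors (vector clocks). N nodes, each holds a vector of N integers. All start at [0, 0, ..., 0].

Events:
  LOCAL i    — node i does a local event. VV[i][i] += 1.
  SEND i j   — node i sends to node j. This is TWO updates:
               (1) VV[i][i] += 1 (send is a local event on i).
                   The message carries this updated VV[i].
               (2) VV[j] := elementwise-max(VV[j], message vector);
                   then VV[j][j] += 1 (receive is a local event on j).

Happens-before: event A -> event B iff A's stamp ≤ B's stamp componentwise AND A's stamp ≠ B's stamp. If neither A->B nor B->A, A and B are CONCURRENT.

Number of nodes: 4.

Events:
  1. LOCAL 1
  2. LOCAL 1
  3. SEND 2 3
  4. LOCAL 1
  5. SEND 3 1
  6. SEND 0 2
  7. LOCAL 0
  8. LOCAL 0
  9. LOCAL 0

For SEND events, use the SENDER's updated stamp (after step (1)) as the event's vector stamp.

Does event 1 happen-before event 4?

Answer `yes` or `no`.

Initial: VV[0]=[0, 0, 0, 0]
Initial: VV[1]=[0, 0, 0, 0]
Initial: VV[2]=[0, 0, 0, 0]
Initial: VV[3]=[0, 0, 0, 0]
Event 1: LOCAL 1: VV[1][1]++ -> VV[1]=[0, 1, 0, 0]
Event 2: LOCAL 1: VV[1][1]++ -> VV[1]=[0, 2, 0, 0]
Event 3: SEND 2->3: VV[2][2]++ -> VV[2]=[0, 0, 1, 0], msg_vec=[0, 0, 1, 0]; VV[3]=max(VV[3],msg_vec) then VV[3][3]++ -> VV[3]=[0, 0, 1, 1]
Event 4: LOCAL 1: VV[1][1]++ -> VV[1]=[0, 3, 0, 0]
Event 5: SEND 3->1: VV[3][3]++ -> VV[3]=[0, 0, 1, 2], msg_vec=[0, 0, 1, 2]; VV[1]=max(VV[1],msg_vec) then VV[1][1]++ -> VV[1]=[0, 4, 1, 2]
Event 6: SEND 0->2: VV[0][0]++ -> VV[0]=[1, 0, 0, 0], msg_vec=[1, 0, 0, 0]; VV[2]=max(VV[2],msg_vec) then VV[2][2]++ -> VV[2]=[1, 0, 2, 0]
Event 7: LOCAL 0: VV[0][0]++ -> VV[0]=[2, 0, 0, 0]
Event 8: LOCAL 0: VV[0][0]++ -> VV[0]=[3, 0, 0, 0]
Event 9: LOCAL 0: VV[0][0]++ -> VV[0]=[4, 0, 0, 0]
Event 1 stamp: [0, 1, 0, 0]
Event 4 stamp: [0, 3, 0, 0]
[0, 1, 0, 0] <= [0, 3, 0, 0]? True. Equal? False. Happens-before: True

Answer: yes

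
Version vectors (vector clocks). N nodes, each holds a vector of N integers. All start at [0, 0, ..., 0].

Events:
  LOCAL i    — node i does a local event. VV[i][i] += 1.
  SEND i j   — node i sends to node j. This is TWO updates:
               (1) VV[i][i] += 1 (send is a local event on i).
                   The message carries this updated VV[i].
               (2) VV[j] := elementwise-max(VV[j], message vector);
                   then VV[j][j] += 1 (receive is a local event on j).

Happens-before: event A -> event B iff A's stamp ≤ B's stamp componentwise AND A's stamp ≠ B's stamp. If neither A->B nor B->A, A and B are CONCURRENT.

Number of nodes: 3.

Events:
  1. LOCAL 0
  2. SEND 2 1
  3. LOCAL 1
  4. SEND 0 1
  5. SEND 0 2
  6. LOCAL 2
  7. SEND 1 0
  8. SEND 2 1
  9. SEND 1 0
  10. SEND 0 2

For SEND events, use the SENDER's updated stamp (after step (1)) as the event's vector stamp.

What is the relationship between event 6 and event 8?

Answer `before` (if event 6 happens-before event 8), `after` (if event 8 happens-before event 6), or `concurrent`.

Answer: before

Derivation:
Initial: VV[0]=[0, 0, 0]
Initial: VV[1]=[0, 0, 0]
Initial: VV[2]=[0, 0, 0]
Event 1: LOCAL 0: VV[0][0]++ -> VV[0]=[1, 0, 0]
Event 2: SEND 2->1: VV[2][2]++ -> VV[2]=[0, 0, 1], msg_vec=[0, 0, 1]; VV[1]=max(VV[1],msg_vec) then VV[1][1]++ -> VV[1]=[0, 1, 1]
Event 3: LOCAL 1: VV[1][1]++ -> VV[1]=[0, 2, 1]
Event 4: SEND 0->1: VV[0][0]++ -> VV[0]=[2, 0, 0], msg_vec=[2, 0, 0]; VV[1]=max(VV[1],msg_vec) then VV[1][1]++ -> VV[1]=[2, 3, 1]
Event 5: SEND 0->2: VV[0][0]++ -> VV[0]=[3, 0, 0], msg_vec=[3, 0, 0]; VV[2]=max(VV[2],msg_vec) then VV[2][2]++ -> VV[2]=[3, 0, 2]
Event 6: LOCAL 2: VV[2][2]++ -> VV[2]=[3, 0, 3]
Event 7: SEND 1->0: VV[1][1]++ -> VV[1]=[2, 4, 1], msg_vec=[2, 4, 1]; VV[0]=max(VV[0],msg_vec) then VV[0][0]++ -> VV[0]=[4, 4, 1]
Event 8: SEND 2->1: VV[2][2]++ -> VV[2]=[3, 0, 4], msg_vec=[3, 0, 4]; VV[1]=max(VV[1],msg_vec) then VV[1][1]++ -> VV[1]=[3, 5, 4]
Event 9: SEND 1->0: VV[1][1]++ -> VV[1]=[3, 6, 4], msg_vec=[3, 6, 4]; VV[0]=max(VV[0],msg_vec) then VV[0][0]++ -> VV[0]=[5, 6, 4]
Event 10: SEND 0->2: VV[0][0]++ -> VV[0]=[6, 6, 4], msg_vec=[6, 6, 4]; VV[2]=max(VV[2],msg_vec) then VV[2][2]++ -> VV[2]=[6, 6, 5]
Event 6 stamp: [3, 0, 3]
Event 8 stamp: [3, 0, 4]
[3, 0, 3] <= [3, 0, 4]? True
[3, 0, 4] <= [3, 0, 3]? False
Relation: before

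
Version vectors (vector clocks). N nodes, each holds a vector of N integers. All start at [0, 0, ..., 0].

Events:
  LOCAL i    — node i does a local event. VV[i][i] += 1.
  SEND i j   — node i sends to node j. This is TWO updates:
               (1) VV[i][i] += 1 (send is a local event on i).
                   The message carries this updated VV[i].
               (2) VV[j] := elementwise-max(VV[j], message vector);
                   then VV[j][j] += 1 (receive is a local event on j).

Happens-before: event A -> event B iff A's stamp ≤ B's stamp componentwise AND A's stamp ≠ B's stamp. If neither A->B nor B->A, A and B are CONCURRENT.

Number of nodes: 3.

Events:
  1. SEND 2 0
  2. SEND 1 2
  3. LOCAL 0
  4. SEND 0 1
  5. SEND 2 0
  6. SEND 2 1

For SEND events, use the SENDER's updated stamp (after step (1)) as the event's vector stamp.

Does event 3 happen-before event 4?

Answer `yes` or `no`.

Answer: yes

Derivation:
Initial: VV[0]=[0, 0, 0]
Initial: VV[1]=[0, 0, 0]
Initial: VV[2]=[0, 0, 0]
Event 1: SEND 2->0: VV[2][2]++ -> VV[2]=[0, 0, 1], msg_vec=[0, 0, 1]; VV[0]=max(VV[0],msg_vec) then VV[0][0]++ -> VV[0]=[1, 0, 1]
Event 2: SEND 1->2: VV[1][1]++ -> VV[1]=[0, 1, 0], msg_vec=[0, 1, 0]; VV[2]=max(VV[2],msg_vec) then VV[2][2]++ -> VV[2]=[0, 1, 2]
Event 3: LOCAL 0: VV[0][0]++ -> VV[0]=[2, 0, 1]
Event 4: SEND 0->1: VV[0][0]++ -> VV[0]=[3, 0, 1], msg_vec=[3, 0, 1]; VV[1]=max(VV[1],msg_vec) then VV[1][1]++ -> VV[1]=[3, 2, 1]
Event 5: SEND 2->0: VV[2][2]++ -> VV[2]=[0, 1, 3], msg_vec=[0, 1, 3]; VV[0]=max(VV[0],msg_vec) then VV[0][0]++ -> VV[0]=[4, 1, 3]
Event 6: SEND 2->1: VV[2][2]++ -> VV[2]=[0, 1, 4], msg_vec=[0, 1, 4]; VV[1]=max(VV[1],msg_vec) then VV[1][1]++ -> VV[1]=[3, 3, 4]
Event 3 stamp: [2, 0, 1]
Event 4 stamp: [3, 0, 1]
[2, 0, 1] <= [3, 0, 1]? True. Equal? False. Happens-before: True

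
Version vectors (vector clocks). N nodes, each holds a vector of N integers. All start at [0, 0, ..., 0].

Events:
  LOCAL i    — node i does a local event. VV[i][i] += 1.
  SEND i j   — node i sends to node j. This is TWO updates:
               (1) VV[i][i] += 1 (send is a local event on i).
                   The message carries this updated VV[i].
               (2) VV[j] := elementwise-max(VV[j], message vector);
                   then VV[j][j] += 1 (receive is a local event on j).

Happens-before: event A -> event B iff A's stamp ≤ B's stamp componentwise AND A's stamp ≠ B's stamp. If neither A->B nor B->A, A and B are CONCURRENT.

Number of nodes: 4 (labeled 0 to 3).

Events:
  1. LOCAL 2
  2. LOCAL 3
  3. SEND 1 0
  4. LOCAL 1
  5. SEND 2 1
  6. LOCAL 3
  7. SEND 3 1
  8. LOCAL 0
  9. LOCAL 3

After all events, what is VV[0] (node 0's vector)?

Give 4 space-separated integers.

Initial: VV[0]=[0, 0, 0, 0]
Initial: VV[1]=[0, 0, 0, 0]
Initial: VV[2]=[0, 0, 0, 0]
Initial: VV[3]=[0, 0, 0, 0]
Event 1: LOCAL 2: VV[2][2]++ -> VV[2]=[0, 0, 1, 0]
Event 2: LOCAL 3: VV[3][3]++ -> VV[3]=[0, 0, 0, 1]
Event 3: SEND 1->0: VV[1][1]++ -> VV[1]=[0, 1, 0, 0], msg_vec=[0, 1, 0, 0]; VV[0]=max(VV[0],msg_vec) then VV[0][0]++ -> VV[0]=[1, 1, 0, 0]
Event 4: LOCAL 1: VV[1][1]++ -> VV[1]=[0, 2, 0, 0]
Event 5: SEND 2->1: VV[2][2]++ -> VV[2]=[0, 0, 2, 0], msg_vec=[0, 0, 2, 0]; VV[1]=max(VV[1],msg_vec) then VV[1][1]++ -> VV[1]=[0, 3, 2, 0]
Event 6: LOCAL 3: VV[3][3]++ -> VV[3]=[0, 0, 0, 2]
Event 7: SEND 3->1: VV[3][3]++ -> VV[3]=[0, 0, 0, 3], msg_vec=[0, 0, 0, 3]; VV[1]=max(VV[1],msg_vec) then VV[1][1]++ -> VV[1]=[0, 4, 2, 3]
Event 8: LOCAL 0: VV[0][0]++ -> VV[0]=[2, 1, 0, 0]
Event 9: LOCAL 3: VV[3][3]++ -> VV[3]=[0, 0, 0, 4]
Final vectors: VV[0]=[2, 1, 0, 0]; VV[1]=[0, 4, 2, 3]; VV[2]=[0, 0, 2, 0]; VV[3]=[0, 0, 0, 4]

Answer: 2 1 0 0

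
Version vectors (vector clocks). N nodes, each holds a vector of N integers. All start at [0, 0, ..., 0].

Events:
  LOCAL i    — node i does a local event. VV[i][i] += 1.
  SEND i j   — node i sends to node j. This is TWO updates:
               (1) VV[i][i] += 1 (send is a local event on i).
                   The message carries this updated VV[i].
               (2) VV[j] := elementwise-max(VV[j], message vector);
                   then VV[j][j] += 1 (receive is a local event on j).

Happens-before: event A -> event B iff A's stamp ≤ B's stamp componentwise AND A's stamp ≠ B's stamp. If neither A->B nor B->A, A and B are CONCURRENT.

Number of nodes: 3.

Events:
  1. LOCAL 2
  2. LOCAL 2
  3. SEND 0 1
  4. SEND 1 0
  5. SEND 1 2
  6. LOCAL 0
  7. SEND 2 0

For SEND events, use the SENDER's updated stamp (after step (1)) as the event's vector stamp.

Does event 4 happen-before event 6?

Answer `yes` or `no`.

Answer: yes

Derivation:
Initial: VV[0]=[0, 0, 0]
Initial: VV[1]=[0, 0, 0]
Initial: VV[2]=[0, 0, 0]
Event 1: LOCAL 2: VV[2][2]++ -> VV[2]=[0, 0, 1]
Event 2: LOCAL 2: VV[2][2]++ -> VV[2]=[0, 0, 2]
Event 3: SEND 0->1: VV[0][0]++ -> VV[0]=[1, 0, 0], msg_vec=[1, 0, 0]; VV[1]=max(VV[1],msg_vec) then VV[1][1]++ -> VV[1]=[1, 1, 0]
Event 4: SEND 1->0: VV[1][1]++ -> VV[1]=[1, 2, 0], msg_vec=[1, 2, 0]; VV[0]=max(VV[0],msg_vec) then VV[0][0]++ -> VV[0]=[2, 2, 0]
Event 5: SEND 1->2: VV[1][1]++ -> VV[1]=[1, 3, 0], msg_vec=[1, 3, 0]; VV[2]=max(VV[2],msg_vec) then VV[2][2]++ -> VV[2]=[1, 3, 3]
Event 6: LOCAL 0: VV[0][0]++ -> VV[0]=[3, 2, 0]
Event 7: SEND 2->0: VV[2][2]++ -> VV[2]=[1, 3, 4], msg_vec=[1, 3, 4]; VV[0]=max(VV[0],msg_vec) then VV[0][0]++ -> VV[0]=[4, 3, 4]
Event 4 stamp: [1, 2, 0]
Event 6 stamp: [3, 2, 0]
[1, 2, 0] <= [3, 2, 0]? True. Equal? False. Happens-before: True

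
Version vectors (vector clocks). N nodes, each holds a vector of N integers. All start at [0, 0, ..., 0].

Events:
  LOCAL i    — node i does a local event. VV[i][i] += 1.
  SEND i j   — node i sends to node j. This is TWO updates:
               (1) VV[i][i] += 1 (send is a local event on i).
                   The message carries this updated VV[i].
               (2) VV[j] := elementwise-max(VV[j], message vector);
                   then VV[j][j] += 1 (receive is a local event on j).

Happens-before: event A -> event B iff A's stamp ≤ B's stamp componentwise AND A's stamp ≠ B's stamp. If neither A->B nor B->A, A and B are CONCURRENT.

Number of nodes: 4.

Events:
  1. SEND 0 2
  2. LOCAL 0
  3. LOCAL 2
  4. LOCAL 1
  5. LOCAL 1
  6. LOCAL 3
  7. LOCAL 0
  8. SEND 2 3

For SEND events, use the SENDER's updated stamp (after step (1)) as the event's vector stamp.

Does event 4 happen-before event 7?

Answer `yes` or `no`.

Initial: VV[0]=[0, 0, 0, 0]
Initial: VV[1]=[0, 0, 0, 0]
Initial: VV[2]=[0, 0, 0, 0]
Initial: VV[3]=[0, 0, 0, 0]
Event 1: SEND 0->2: VV[0][0]++ -> VV[0]=[1, 0, 0, 0], msg_vec=[1, 0, 0, 0]; VV[2]=max(VV[2],msg_vec) then VV[2][2]++ -> VV[2]=[1, 0, 1, 0]
Event 2: LOCAL 0: VV[0][0]++ -> VV[0]=[2, 0, 0, 0]
Event 3: LOCAL 2: VV[2][2]++ -> VV[2]=[1, 0, 2, 0]
Event 4: LOCAL 1: VV[1][1]++ -> VV[1]=[0, 1, 0, 0]
Event 5: LOCAL 1: VV[1][1]++ -> VV[1]=[0, 2, 0, 0]
Event 6: LOCAL 3: VV[3][3]++ -> VV[3]=[0, 0, 0, 1]
Event 7: LOCAL 0: VV[0][0]++ -> VV[0]=[3, 0, 0, 0]
Event 8: SEND 2->3: VV[2][2]++ -> VV[2]=[1, 0, 3, 0], msg_vec=[1, 0, 3, 0]; VV[3]=max(VV[3],msg_vec) then VV[3][3]++ -> VV[3]=[1, 0, 3, 2]
Event 4 stamp: [0, 1, 0, 0]
Event 7 stamp: [3, 0, 0, 0]
[0, 1, 0, 0] <= [3, 0, 0, 0]? False. Equal? False. Happens-before: False

Answer: no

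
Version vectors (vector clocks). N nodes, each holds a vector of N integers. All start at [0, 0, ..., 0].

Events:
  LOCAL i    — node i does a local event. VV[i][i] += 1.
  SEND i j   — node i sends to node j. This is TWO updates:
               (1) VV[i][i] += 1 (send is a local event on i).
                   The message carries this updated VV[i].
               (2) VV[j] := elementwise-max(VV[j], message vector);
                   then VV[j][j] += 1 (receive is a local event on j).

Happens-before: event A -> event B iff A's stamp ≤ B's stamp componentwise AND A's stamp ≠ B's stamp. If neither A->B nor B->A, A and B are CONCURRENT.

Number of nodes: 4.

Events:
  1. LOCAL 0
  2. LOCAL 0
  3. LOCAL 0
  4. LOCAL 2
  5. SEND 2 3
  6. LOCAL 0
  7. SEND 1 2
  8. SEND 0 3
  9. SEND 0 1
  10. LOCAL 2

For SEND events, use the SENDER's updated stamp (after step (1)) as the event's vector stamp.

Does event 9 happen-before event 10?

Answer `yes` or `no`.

Initial: VV[0]=[0, 0, 0, 0]
Initial: VV[1]=[0, 0, 0, 0]
Initial: VV[2]=[0, 0, 0, 0]
Initial: VV[3]=[0, 0, 0, 0]
Event 1: LOCAL 0: VV[0][0]++ -> VV[0]=[1, 0, 0, 0]
Event 2: LOCAL 0: VV[0][0]++ -> VV[0]=[2, 0, 0, 0]
Event 3: LOCAL 0: VV[0][0]++ -> VV[0]=[3, 0, 0, 0]
Event 4: LOCAL 2: VV[2][2]++ -> VV[2]=[0, 0, 1, 0]
Event 5: SEND 2->3: VV[2][2]++ -> VV[2]=[0, 0, 2, 0], msg_vec=[0, 0, 2, 0]; VV[3]=max(VV[3],msg_vec) then VV[3][3]++ -> VV[3]=[0, 0, 2, 1]
Event 6: LOCAL 0: VV[0][0]++ -> VV[0]=[4, 0, 0, 0]
Event 7: SEND 1->2: VV[1][1]++ -> VV[1]=[0, 1, 0, 0], msg_vec=[0, 1, 0, 0]; VV[2]=max(VV[2],msg_vec) then VV[2][2]++ -> VV[2]=[0, 1, 3, 0]
Event 8: SEND 0->3: VV[0][0]++ -> VV[0]=[5, 0, 0, 0], msg_vec=[5, 0, 0, 0]; VV[3]=max(VV[3],msg_vec) then VV[3][3]++ -> VV[3]=[5, 0, 2, 2]
Event 9: SEND 0->1: VV[0][0]++ -> VV[0]=[6, 0, 0, 0], msg_vec=[6, 0, 0, 0]; VV[1]=max(VV[1],msg_vec) then VV[1][1]++ -> VV[1]=[6, 2, 0, 0]
Event 10: LOCAL 2: VV[2][2]++ -> VV[2]=[0, 1, 4, 0]
Event 9 stamp: [6, 0, 0, 0]
Event 10 stamp: [0, 1, 4, 0]
[6, 0, 0, 0] <= [0, 1, 4, 0]? False. Equal? False. Happens-before: False

Answer: no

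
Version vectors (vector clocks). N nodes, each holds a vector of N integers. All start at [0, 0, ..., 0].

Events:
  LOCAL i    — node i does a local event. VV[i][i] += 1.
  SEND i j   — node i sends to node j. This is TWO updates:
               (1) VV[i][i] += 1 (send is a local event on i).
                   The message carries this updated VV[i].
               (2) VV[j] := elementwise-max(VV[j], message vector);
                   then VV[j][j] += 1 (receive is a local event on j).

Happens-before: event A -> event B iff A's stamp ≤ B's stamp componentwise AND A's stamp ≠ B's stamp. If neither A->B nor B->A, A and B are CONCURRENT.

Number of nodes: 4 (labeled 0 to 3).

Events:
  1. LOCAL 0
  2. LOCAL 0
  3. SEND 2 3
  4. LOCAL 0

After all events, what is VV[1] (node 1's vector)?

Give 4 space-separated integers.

Answer: 0 0 0 0

Derivation:
Initial: VV[0]=[0, 0, 0, 0]
Initial: VV[1]=[0, 0, 0, 0]
Initial: VV[2]=[0, 0, 0, 0]
Initial: VV[3]=[0, 0, 0, 0]
Event 1: LOCAL 0: VV[0][0]++ -> VV[0]=[1, 0, 0, 0]
Event 2: LOCAL 0: VV[0][0]++ -> VV[0]=[2, 0, 0, 0]
Event 3: SEND 2->3: VV[2][2]++ -> VV[2]=[0, 0, 1, 0], msg_vec=[0, 0, 1, 0]; VV[3]=max(VV[3],msg_vec) then VV[3][3]++ -> VV[3]=[0, 0, 1, 1]
Event 4: LOCAL 0: VV[0][0]++ -> VV[0]=[3, 0, 0, 0]
Final vectors: VV[0]=[3, 0, 0, 0]; VV[1]=[0, 0, 0, 0]; VV[2]=[0, 0, 1, 0]; VV[3]=[0, 0, 1, 1]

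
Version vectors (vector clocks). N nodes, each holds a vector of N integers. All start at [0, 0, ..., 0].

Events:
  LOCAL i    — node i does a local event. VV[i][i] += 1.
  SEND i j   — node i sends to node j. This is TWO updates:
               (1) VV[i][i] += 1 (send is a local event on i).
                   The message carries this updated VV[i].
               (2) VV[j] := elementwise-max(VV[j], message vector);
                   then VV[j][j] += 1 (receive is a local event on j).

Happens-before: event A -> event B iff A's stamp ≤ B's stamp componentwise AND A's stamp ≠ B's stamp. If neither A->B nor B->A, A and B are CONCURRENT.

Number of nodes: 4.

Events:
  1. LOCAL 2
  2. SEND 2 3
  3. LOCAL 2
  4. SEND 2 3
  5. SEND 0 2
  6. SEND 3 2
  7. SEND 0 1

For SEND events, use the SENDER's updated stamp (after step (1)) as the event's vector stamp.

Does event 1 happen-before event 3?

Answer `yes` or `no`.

Answer: yes

Derivation:
Initial: VV[0]=[0, 0, 0, 0]
Initial: VV[1]=[0, 0, 0, 0]
Initial: VV[2]=[0, 0, 0, 0]
Initial: VV[3]=[0, 0, 0, 0]
Event 1: LOCAL 2: VV[2][2]++ -> VV[2]=[0, 0, 1, 0]
Event 2: SEND 2->3: VV[2][2]++ -> VV[2]=[0, 0, 2, 0], msg_vec=[0, 0, 2, 0]; VV[3]=max(VV[3],msg_vec) then VV[3][3]++ -> VV[3]=[0, 0, 2, 1]
Event 3: LOCAL 2: VV[2][2]++ -> VV[2]=[0, 0, 3, 0]
Event 4: SEND 2->3: VV[2][2]++ -> VV[2]=[0, 0, 4, 0], msg_vec=[0, 0, 4, 0]; VV[3]=max(VV[3],msg_vec) then VV[3][3]++ -> VV[3]=[0, 0, 4, 2]
Event 5: SEND 0->2: VV[0][0]++ -> VV[0]=[1, 0, 0, 0], msg_vec=[1, 0, 0, 0]; VV[2]=max(VV[2],msg_vec) then VV[2][2]++ -> VV[2]=[1, 0, 5, 0]
Event 6: SEND 3->2: VV[3][3]++ -> VV[3]=[0, 0, 4, 3], msg_vec=[0, 0, 4, 3]; VV[2]=max(VV[2],msg_vec) then VV[2][2]++ -> VV[2]=[1, 0, 6, 3]
Event 7: SEND 0->1: VV[0][0]++ -> VV[0]=[2, 0, 0, 0], msg_vec=[2, 0, 0, 0]; VV[1]=max(VV[1],msg_vec) then VV[1][1]++ -> VV[1]=[2, 1, 0, 0]
Event 1 stamp: [0, 0, 1, 0]
Event 3 stamp: [0, 0, 3, 0]
[0, 0, 1, 0] <= [0, 0, 3, 0]? True. Equal? False. Happens-before: True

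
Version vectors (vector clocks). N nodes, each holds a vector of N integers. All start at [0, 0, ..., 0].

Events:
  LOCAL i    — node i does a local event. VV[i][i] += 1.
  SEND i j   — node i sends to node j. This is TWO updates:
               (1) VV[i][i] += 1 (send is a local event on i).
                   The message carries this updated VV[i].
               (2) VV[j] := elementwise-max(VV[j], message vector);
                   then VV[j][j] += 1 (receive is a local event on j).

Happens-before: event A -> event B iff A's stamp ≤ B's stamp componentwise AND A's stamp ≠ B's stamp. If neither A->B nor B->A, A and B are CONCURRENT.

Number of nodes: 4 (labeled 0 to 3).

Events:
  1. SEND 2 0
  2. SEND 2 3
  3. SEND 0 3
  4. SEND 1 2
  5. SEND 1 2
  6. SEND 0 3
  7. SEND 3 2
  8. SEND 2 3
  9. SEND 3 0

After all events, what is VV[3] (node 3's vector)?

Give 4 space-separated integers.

Initial: VV[0]=[0, 0, 0, 0]
Initial: VV[1]=[0, 0, 0, 0]
Initial: VV[2]=[0, 0, 0, 0]
Initial: VV[3]=[0, 0, 0, 0]
Event 1: SEND 2->0: VV[2][2]++ -> VV[2]=[0, 0, 1, 0], msg_vec=[0, 0, 1, 0]; VV[0]=max(VV[0],msg_vec) then VV[0][0]++ -> VV[0]=[1, 0, 1, 0]
Event 2: SEND 2->3: VV[2][2]++ -> VV[2]=[0, 0, 2, 0], msg_vec=[0, 0, 2, 0]; VV[3]=max(VV[3],msg_vec) then VV[3][3]++ -> VV[3]=[0, 0, 2, 1]
Event 3: SEND 0->3: VV[0][0]++ -> VV[0]=[2, 0, 1, 0], msg_vec=[2, 0, 1, 0]; VV[3]=max(VV[3],msg_vec) then VV[3][3]++ -> VV[3]=[2, 0, 2, 2]
Event 4: SEND 1->2: VV[1][1]++ -> VV[1]=[0, 1, 0, 0], msg_vec=[0, 1, 0, 0]; VV[2]=max(VV[2],msg_vec) then VV[2][2]++ -> VV[2]=[0, 1, 3, 0]
Event 5: SEND 1->2: VV[1][1]++ -> VV[1]=[0, 2, 0, 0], msg_vec=[0, 2, 0, 0]; VV[2]=max(VV[2],msg_vec) then VV[2][2]++ -> VV[2]=[0, 2, 4, 0]
Event 6: SEND 0->3: VV[0][0]++ -> VV[0]=[3, 0, 1, 0], msg_vec=[3, 0, 1, 0]; VV[3]=max(VV[3],msg_vec) then VV[3][3]++ -> VV[3]=[3, 0, 2, 3]
Event 7: SEND 3->2: VV[3][3]++ -> VV[3]=[3, 0, 2, 4], msg_vec=[3, 0, 2, 4]; VV[2]=max(VV[2],msg_vec) then VV[2][2]++ -> VV[2]=[3, 2, 5, 4]
Event 8: SEND 2->3: VV[2][2]++ -> VV[2]=[3, 2, 6, 4], msg_vec=[3, 2, 6, 4]; VV[3]=max(VV[3],msg_vec) then VV[3][3]++ -> VV[3]=[3, 2, 6, 5]
Event 9: SEND 3->0: VV[3][3]++ -> VV[3]=[3, 2, 6, 6], msg_vec=[3, 2, 6, 6]; VV[0]=max(VV[0],msg_vec) then VV[0][0]++ -> VV[0]=[4, 2, 6, 6]
Final vectors: VV[0]=[4, 2, 6, 6]; VV[1]=[0, 2, 0, 0]; VV[2]=[3, 2, 6, 4]; VV[3]=[3, 2, 6, 6]

Answer: 3 2 6 6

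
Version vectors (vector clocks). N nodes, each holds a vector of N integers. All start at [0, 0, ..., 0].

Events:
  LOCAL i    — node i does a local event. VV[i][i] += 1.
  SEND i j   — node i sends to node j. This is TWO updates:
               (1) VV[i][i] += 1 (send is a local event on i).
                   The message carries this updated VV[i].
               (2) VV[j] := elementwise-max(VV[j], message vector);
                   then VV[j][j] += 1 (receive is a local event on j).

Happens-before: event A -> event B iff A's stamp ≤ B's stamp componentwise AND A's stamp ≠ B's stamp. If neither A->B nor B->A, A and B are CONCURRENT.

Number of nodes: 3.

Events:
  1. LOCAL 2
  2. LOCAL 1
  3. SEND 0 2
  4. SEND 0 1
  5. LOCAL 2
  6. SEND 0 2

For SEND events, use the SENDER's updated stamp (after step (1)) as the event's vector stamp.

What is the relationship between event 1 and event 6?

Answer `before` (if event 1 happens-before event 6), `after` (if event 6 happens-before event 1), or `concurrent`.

Answer: concurrent

Derivation:
Initial: VV[0]=[0, 0, 0]
Initial: VV[1]=[0, 0, 0]
Initial: VV[2]=[0, 0, 0]
Event 1: LOCAL 2: VV[2][2]++ -> VV[2]=[0, 0, 1]
Event 2: LOCAL 1: VV[1][1]++ -> VV[1]=[0, 1, 0]
Event 3: SEND 0->2: VV[0][0]++ -> VV[0]=[1, 0, 0], msg_vec=[1, 0, 0]; VV[2]=max(VV[2],msg_vec) then VV[2][2]++ -> VV[2]=[1, 0, 2]
Event 4: SEND 0->1: VV[0][0]++ -> VV[0]=[2, 0, 0], msg_vec=[2, 0, 0]; VV[1]=max(VV[1],msg_vec) then VV[1][1]++ -> VV[1]=[2, 2, 0]
Event 5: LOCAL 2: VV[2][2]++ -> VV[2]=[1, 0, 3]
Event 6: SEND 0->2: VV[0][0]++ -> VV[0]=[3, 0, 0], msg_vec=[3, 0, 0]; VV[2]=max(VV[2],msg_vec) then VV[2][2]++ -> VV[2]=[3, 0, 4]
Event 1 stamp: [0, 0, 1]
Event 6 stamp: [3, 0, 0]
[0, 0, 1] <= [3, 0, 0]? False
[3, 0, 0] <= [0, 0, 1]? False
Relation: concurrent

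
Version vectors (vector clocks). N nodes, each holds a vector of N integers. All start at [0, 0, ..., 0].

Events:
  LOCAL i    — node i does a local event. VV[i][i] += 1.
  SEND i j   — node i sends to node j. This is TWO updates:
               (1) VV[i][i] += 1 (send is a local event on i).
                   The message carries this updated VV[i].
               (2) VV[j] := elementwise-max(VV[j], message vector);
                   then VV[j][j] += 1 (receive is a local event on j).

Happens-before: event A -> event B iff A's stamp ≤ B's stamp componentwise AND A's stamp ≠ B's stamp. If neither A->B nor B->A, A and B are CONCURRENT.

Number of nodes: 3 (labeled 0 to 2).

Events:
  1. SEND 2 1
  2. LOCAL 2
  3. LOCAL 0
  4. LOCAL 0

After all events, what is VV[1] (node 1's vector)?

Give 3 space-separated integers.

Initial: VV[0]=[0, 0, 0]
Initial: VV[1]=[0, 0, 0]
Initial: VV[2]=[0, 0, 0]
Event 1: SEND 2->1: VV[2][2]++ -> VV[2]=[0, 0, 1], msg_vec=[0, 0, 1]; VV[1]=max(VV[1],msg_vec) then VV[1][1]++ -> VV[1]=[0, 1, 1]
Event 2: LOCAL 2: VV[2][2]++ -> VV[2]=[0, 0, 2]
Event 3: LOCAL 0: VV[0][0]++ -> VV[0]=[1, 0, 0]
Event 4: LOCAL 0: VV[0][0]++ -> VV[0]=[2, 0, 0]
Final vectors: VV[0]=[2, 0, 0]; VV[1]=[0, 1, 1]; VV[2]=[0, 0, 2]

Answer: 0 1 1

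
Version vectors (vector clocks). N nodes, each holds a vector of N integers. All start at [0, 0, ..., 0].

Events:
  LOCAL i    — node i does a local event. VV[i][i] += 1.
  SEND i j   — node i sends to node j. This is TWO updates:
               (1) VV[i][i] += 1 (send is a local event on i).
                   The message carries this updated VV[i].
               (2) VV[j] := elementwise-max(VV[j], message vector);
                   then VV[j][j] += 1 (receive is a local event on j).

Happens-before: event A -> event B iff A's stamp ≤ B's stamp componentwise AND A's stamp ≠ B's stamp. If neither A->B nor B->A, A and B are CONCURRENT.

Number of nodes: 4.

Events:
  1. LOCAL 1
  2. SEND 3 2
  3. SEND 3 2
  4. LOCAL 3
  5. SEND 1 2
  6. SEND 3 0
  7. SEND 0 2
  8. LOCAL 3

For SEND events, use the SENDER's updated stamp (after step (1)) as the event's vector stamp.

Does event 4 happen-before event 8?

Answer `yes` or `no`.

Answer: yes

Derivation:
Initial: VV[0]=[0, 0, 0, 0]
Initial: VV[1]=[0, 0, 0, 0]
Initial: VV[2]=[0, 0, 0, 0]
Initial: VV[3]=[0, 0, 0, 0]
Event 1: LOCAL 1: VV[1][1]++ -> VV[1]=[0, 1, 0, 0]
Event 2: SEND 3->2: VV[3][3]++ -> VV[3]=[0, 0, 0, 1], msg_vec=[0, 0, 0, 1]; VV[2]=max(VV[2],msg_vec) then VV[2][2]++ -> VV[2]=[0, 0, 1, 1]
Event 3: SEND 3->2: VV[3][3]++ -> VV[3]=[0, 0, 0, 2], msg_vec=[0, 0, 0, 2]; VV[2]=max(VV[2],msg_vec) then VV[2][2]++ -> VV[2]=[0, 0, 2, 2]
Event 4: LOCAL 3: VV[3][3]++ -> VV[3]=[0, 0, 0, 3]
Event 5: SEND 1->2: VV[1][1]++ -> VV[1]=[0, 2, 0, 0], msg_vec=[0, 2, 0, 0]; VV[2]=max(VV[2],msg_vec) then VV[2][2]++ -> VV[2]=[0, 2, 3, 2]
Event 6: SEND 3->0: VV[3][3]++ -> VV[3]=[0, 0, 0, 4], msg_vec=[0, 0, 0, 4]; VV[0]=max(VV[0],msg_vec) then VV[0][0]++ -> VV[0]=[1, 0, 0, 4]
Event 7: SEND 0->2: VV[0][0]++ -> VV[0]=[2, 0, 0, 4], msg_vec=[2, 0, 0, 4]; VV[2]=max(VV[2],msg_vec) then VV[2][2]++ -> VV[2]=[2, 2, 4, 4]
Event 8: LOCAL 3: VV[3][3]++ -> VV[3]=[0, 0, 0, 5]
Event 4 stamp: [0, 0, 0, 3]
Event 8 stamp: [0, 0, 0, 5]
[0, 0, 0, 3] <= [0, 0, 0, 5]? True. Equal? False. Happens-before: True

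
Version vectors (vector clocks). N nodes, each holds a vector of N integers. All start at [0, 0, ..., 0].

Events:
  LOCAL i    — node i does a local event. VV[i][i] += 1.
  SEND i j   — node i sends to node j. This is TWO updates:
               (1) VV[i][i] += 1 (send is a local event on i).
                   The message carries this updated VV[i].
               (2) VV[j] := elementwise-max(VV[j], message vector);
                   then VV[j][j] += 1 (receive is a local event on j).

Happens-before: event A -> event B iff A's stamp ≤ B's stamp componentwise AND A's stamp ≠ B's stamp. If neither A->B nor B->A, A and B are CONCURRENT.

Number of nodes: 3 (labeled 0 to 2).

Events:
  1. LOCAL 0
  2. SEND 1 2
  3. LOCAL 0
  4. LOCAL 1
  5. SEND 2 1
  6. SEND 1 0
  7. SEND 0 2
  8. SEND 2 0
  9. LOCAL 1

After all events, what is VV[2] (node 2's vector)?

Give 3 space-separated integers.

Initial: VV[0]=[0, 0, 0]
Initial: VV[1]=[0, 0, 0]
Initial: VV[2]=[0, 0, 0]
Event 1: LOCAL 0: VV[0][0]++ -> VV[0]=[1, 0, 0]
Event 2: SEND 1->2: VV[1][1]++ -> VV[1]=[0, 1, 0], msg_vec=[0, 1, 0]; VV[2]=max(VV[2],msg_vec) then VV[2][2]++ -> VV[2]=[0, 1, 1]
Event 3: LOCAL 0: VV[0][0]++ -> VV[0]=[2, 0, 0]
Event 4: LOCAL 1: VV[1][1]++ -> VV[1]=[0, 2, 0]
Event 5: SEND 2->1: VV[2][2]++ -> VV[2]=[0, 1, 2], msg_vec=[0, 1, 2]; VV[1]=max(VV[1],msg_vec) then VV[1][1]++ -> VV[1]=[0, 3, 2]
Event 6: SEND 1->0: VV[1][1]++ -> VV[1]=[0, 4, 2], msg_vec=[0, 4, 2]; VV[0]=max(VV[0],msg_vec) then VV[0][0]++ -> VV[0]=[3, 4, 2]
Event 7: SEND 0->2: VV[0][0]++ -> VV[0]=[4, 4, 2], msg_vec=[4, 4, 2]; VV[2]=max(VV[2],msg_vec) then VV[2][2]++ -> VV[2]=[4, 4, 3]
Event 8: SEND 2->0: VV[2][2]++ -> VV[2]=[4, 4, 4], msg_vec=[4, 4, 4]; VV[0]=max(VV[0],msg_vec) then VV[0][0]++ -> VV[0]=[5, 4, 4]
Event 9: LOCAL 1: VV[1][1]++ -> VV[1]=[0, 5, 2]
Final vectors: VV[0]=[5, 4, 4]; VV[1]=[0, 5, 2]; VV[2]=[4, 4, 4]

Answer: 4 4 4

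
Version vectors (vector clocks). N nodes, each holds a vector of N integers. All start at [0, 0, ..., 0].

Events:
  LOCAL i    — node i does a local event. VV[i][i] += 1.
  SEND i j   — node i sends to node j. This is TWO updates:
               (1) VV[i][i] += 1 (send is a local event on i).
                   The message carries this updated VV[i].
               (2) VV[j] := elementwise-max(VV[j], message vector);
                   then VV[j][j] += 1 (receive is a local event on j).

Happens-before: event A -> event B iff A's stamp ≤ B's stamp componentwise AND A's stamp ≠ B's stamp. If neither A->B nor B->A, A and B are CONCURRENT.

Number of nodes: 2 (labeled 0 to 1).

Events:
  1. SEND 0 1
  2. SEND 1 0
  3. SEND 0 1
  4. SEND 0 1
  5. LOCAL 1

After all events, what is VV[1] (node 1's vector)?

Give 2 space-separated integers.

Answer: 4 5

Derivation:
Initial: VV[0]=[0, 0]
Initial: VV[1]=[0, 0]
Event 1: SEND 0->1: VV[0][0]++ -> VV[0]=[1, 0], msg_vec=[1, 0]; VV[1]=max(VV[1],msg_vec) then VV[1][1]++ -> VV[1]=[1, 1]
Event 2: SEND 1->0: VV[1][1]++ -> VV[1]=[1, 2], msg_vec=[1, 2]; VV[0]=max(VV[0],msg_vec) then VV[0][0]++ -> VV[0]=[2, 2]
Event 3: SEND 0->1: VV[0][0]++ -> VV[0]=[3, 2], msg_vec=[3, 2]; VV[1]=max(VV[1],msg_vec) then VV[1][1]++ -> VV[1]=[3, 3]
Event 4: SEND 0->1: VV[0][0]++ -> VV[0]=[4, 2], msg_vec=[4, 2]; VV[1]=max(VV[1],msg_vec) then VV[1][1]++ -> VV[1]=[4, 4]
Event 5: LOCAL 1: VV[1][1]++ -> VV[1]=[4, 5]
Final vectors: VV[0]=[4, 2]; VV[1]=[4, 5]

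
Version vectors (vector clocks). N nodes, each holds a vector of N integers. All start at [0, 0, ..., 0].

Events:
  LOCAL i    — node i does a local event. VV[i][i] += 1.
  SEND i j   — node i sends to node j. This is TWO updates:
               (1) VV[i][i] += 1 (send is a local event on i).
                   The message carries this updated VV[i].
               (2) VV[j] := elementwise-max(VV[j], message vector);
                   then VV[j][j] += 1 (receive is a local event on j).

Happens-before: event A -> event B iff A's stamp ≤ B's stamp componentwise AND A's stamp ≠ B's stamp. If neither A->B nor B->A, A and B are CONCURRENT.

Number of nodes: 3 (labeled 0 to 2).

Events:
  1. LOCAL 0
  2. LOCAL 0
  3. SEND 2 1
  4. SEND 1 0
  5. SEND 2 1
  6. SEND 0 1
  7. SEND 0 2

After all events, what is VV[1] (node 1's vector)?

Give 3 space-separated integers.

Answer: 4 4 2

Derivation:
Initial: VV[0]=[0, 0, 0]
Initial: VV[1]=[0, 0, 0]
Initial: VV[2]=[0, 0, 0]
Event 1: LOCAL 0: VV[0][0]++ -> VV[0]=[1, 0, 0]
Event 2: LOCAL 0: VV[0][0]++ -> VV[0]=[2, 0, 0]
Event 3: SEND 2->1: VV[2][2]++ -> VV[2]=[0, 0, 1], msg_vec=[0, 0, 1]; VV[1]=max(VV[1],msg_vec) then VV[1][1]++ -> VV[1]=[0, 1, 1]
Event 4: SEND 1->0: VV[1][1]++ -> VV[1]=[0, 2, 1], msg_vec=[0, 2, 1]; VV[0]=max(VV[0],msg_vec) then VV[0][0]++ -> VV[0]=[3, 2, 1]
Event 5: SEND 2->1: VV[2][2]++ -> VV[2]=[0, 0, 2], msg_vec=[0, 0, 2]; VV[1]=max(VV[1],msg_vec) then VV[1][1]++ -> VV[1]=[0, 3, 2]
Event 6: SEND 0->1: VV[0][0]++ -> VV[0]=[4, 2, 1], msg_vec=[4, 2, 1]; VV[1]=max(VV[1],msg_vec) then VV[1][1]++ -> VV[1]=[4, 4, 2]
Event 7: SEND 0->2: VV[0][0]++ -> VV[0]=[5, 2, 1], msg_vec=[5, 2, 1]; VV[2]=max(VV[2],msg_vec) then VV[2][2]++ -> VV[2]=[5, 2, 3]
Final vectors: VV[0]=[5, 2, 1]; VV[1]=[4, 4, 2]; VV[2]=[5, 2, 3]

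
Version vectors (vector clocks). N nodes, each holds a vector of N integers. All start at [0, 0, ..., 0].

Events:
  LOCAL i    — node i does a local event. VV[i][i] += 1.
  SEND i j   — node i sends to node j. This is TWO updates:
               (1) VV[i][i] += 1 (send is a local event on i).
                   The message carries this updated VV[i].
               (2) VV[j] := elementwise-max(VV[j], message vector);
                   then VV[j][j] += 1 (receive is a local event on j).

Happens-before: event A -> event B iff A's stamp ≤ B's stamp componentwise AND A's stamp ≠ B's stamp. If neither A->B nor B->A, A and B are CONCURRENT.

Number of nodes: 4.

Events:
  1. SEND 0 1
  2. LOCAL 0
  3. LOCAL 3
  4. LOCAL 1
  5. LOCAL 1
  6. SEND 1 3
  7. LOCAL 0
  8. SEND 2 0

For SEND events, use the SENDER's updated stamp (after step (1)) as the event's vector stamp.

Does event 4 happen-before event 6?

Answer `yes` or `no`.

Answer: yes

Derivation:
Initial: VV[0]=[0, 0, 0, 0]
Initial: VV[1]=[0, 0, 0, 0]
Initial: VV[2]=[0, 0, 0, 0]
Initial: VV[3]=[0, 0, 0, 0]
Event 1: SEND 0->1: VV[0][0]++ -> VV[0]=[1, 0, 0, 0], msg_vec=[1, 0, 0, 0]; VV[1]=max(VV[1],msg_vec) then VV[1][1]++ -> VV[1]=[1, 1, 0, 0]
Event 2: LOCAL 0: VV[0][0]++ -> VV[0]=[2, 0, 0, 0]
Event 3: LOCAL 3: VV[3][3]++ -> VV[3]=[0, 0, 0, 1]
Event 4: LOCAL 1: VV[1][1]++ -> VV[1]=[1, 2, 0, 0]
Event 5: LOCAL 1: VV[1][1]++ -> VV[1]=[1, 3, 0, 0]
Event 6: SEND 1->3: VV[1][1]++ -> VV[1]=[1, 4, 0, 0], msg_vec=[1, 4, 0, 0]; VV[3]=max(VV[3],msg_vec) then VV[3][3]++ -> VV[3]=[1, 4, 0, 2]
Event 7: LOCAL 0: VV[0][0]++ -> VV[0]=[3, 0, 0, 0]
Event 8: SEND 2->0: VV[2][2]++ -> VV[2]=[0, 0, 1, 0], msg_vec=[0, 0, 1, 0]; VV[0]=max(VV[0],msg_vec) then VV[0][0]++ -> VV[0]=[4, 0, 1, 0]
Event 4 stamp: [1, 2, 0, 0]
Event 6 stamp: [1, 4, 0, 0]
[1, 2, 0, 0] <= [1, 4, 0, 0]? True. Equal? False. Happens-before: True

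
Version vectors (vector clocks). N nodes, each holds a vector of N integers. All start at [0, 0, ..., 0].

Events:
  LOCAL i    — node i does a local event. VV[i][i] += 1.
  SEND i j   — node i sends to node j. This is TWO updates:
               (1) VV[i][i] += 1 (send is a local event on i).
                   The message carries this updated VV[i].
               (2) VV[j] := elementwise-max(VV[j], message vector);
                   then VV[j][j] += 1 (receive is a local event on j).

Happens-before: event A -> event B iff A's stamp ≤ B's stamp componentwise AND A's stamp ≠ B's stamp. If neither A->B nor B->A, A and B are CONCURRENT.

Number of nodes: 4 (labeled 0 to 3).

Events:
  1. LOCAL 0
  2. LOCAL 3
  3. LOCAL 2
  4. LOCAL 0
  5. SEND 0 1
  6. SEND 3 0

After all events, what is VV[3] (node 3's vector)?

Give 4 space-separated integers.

Answer: 0 0 0 2

Derivation:
Initial: VV[0]=[0, 0, 0, 0]
Initial: VV[1]=[0, 0, 0, 0]
Initial: VV[2]=[0, 0, 0, 0]
Initial: VV[3]=[0, 0, 0, 0]
Event 1: LOCAL 0: VV[0][0]++ -> VV[0]=[1, 0, 0, 0]
Event 2: LOCAL 3: VV[3][3]++ -> VV[3]=[0, 0, 0, 1]
Event 3: LOCAL 2: VV[2][2]++ -> VV[2]=[0, 0, 1, 0]
Event 4: LOCAL 0: VV[0][0]++ -> VV[0]=[2, 0, 0, 0]
Event 5: SEND 0->1: VV[0][0]++ -> VV[0]=[3, 0, 0, 0], msg_vec=[3, 0, 0, 0]; VV[1]=max(VV[1],msg_vec) then VV[1][1]++ -> VV[1]=[3, 1, 0, 0]
Event 6: SEND 3->0: VV[3][3]++ -> VV[3]=[0, 0, 0, 2], msg_vec=[0, 0, 0, 2]; VV[0]=max(VV[0],msg_vec) then VV[0][0]++ -> VV[0]=[4, 0, 0, 2]
Final vectors: VV[0]=[4, 0, 0, 2]; VV[1]=[3, 1, 0, 0]; VV[2]=[0, 0, 1, 0]; VV[3]=[0, 0, 0, 2]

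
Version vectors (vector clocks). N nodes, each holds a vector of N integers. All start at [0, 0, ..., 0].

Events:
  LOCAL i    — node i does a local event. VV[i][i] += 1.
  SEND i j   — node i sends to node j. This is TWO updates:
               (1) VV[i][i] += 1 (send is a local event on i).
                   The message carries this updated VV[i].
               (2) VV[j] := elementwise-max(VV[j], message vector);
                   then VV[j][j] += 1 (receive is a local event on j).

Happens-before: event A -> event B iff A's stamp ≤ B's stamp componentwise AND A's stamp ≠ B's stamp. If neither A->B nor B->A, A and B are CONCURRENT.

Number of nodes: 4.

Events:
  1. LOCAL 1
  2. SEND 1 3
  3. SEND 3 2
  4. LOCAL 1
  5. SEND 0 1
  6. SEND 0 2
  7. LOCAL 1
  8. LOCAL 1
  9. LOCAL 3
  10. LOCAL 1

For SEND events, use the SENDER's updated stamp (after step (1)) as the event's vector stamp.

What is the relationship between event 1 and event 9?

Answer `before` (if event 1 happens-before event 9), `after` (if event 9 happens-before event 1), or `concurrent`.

Answer: before

Derivation:
Initial: VV[0]=[0, 0, 0, 0]
Initial: VV[1]=[0, 0, 0, 0]
Initial: VV[2]=[0, 0, 0, 0]
Initial: VV[3]=[0, 0, 0, 0]
Event 1: LOCAL 1: VV[1][1]++ -> VV[1]=[0, 1, 0, 0]
Event 2: SEND 1->3: VV[1][1]++ -> VV[1]=[0, 2, 0, 0], msg_vec=[0, 2, 0, 0]; VV[3]=max(VV[3],msg_vec) then VV[3][3]++ -> VV[3]=[0, 2, 0, 1]
Event 3: SEND 3->2: VV[3][3]++ -> VV[3]=[0, 2, 0, 2], msg_vec=[0, 2, 0, 2]; VV[2]=max(VV[2],msg_vec) then VV[2][2]++ -> VV[2]=[0, 2, 1, 2]
Event 4: LOCAL 1: VV[1][1]++ -> VV[1]=[0, 3, 0, 0]
Event 5: SEND 0->1: VV[0][0]++ -> VV[0]=[1, 0, 0, 0], msg_vec=[1, 0, 0, 0]; VV[1]=max(VV[1],msg_vec) then VV[1][1]++ -> VV[1]=[1, 4, 0, 0]
Event 6: SEND 0->2: VV[0][0]++ -> VV[0]=[2, 0, 0, 0], msg_vec=[2, 0, 0, 0]; VV[2]=max(VV[2],msg_vec) then VV[2][2]++ -> VV[2]=[2, 2, 2, 2]
Event 7: LOCAL 1: VV[1][1]++ -> VV[1]=[1, 5, 0, 0]
Event 8: LOCAL 1: VV[1][1]++ -> VV[1]=[1, 6, 0, 0]
Event 9: LOCAL 3: VV[3][3]++ -> VV[3]=[0, 2, 0, 3]
Event 10: LOCAL 1: VV[1][1]++ -> VV[1]=[1, 7, 0, 0]
Event 1 stamp: [0, 1, 0, 0]
Event 9 stamp: [0, 2, 0, 3]
[0, 1, 0, 0] <= [0, 2, 0, 3]? True
[0, 2, 0, 3] <= [0, 1, 0, 0]? False
Relation: before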